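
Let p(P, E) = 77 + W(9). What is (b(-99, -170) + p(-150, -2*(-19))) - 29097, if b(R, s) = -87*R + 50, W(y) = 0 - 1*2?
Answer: -20359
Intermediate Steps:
W(y) = -2 (W(y) = 0 - 2 = -2)
b(R, s) = 50 - 87*R
p(P, E) = 75 (p(P, E) = 77 - 2 = 75)
(b(-99, -170) + p(-150, -2*(-19))) - 29097 = ((50 - 87*(-99)) + 75) - 29097 = ((50 + 8613) + 75) - 29097 = (8663 + 75) - 29097 = 8738 - 29097 = -20359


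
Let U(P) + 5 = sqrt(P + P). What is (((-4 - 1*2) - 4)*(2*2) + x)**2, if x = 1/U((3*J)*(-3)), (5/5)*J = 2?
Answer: 5977989/3721 + 29340*I/3721 ≈ 1606.6 + 7.885*I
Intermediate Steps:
J = 2
U(P) = -5 + sqrt(2)*sqrt(P) (U(P) = -5 + sqrt(P + P) = -5 + sqrt(2*P) = -5 + sqrt(2)*sqrt(P))
x = (-5 - 6*I)/61 (x = 1/(-5 + sqrt(2)*sqrt((3*2)*(-3))) = 1/(-5 + sqrt(2)*sqrt(6*(-3))) = 1/(-5 + sqrt(2)*sqrt(-18)) = 1/(-5 + sqrt(2)*(3*I*sqrt(2))) = 1/(-5 + 6*I) = (-5 - 6*I)/61 ≈ -0.081967 - 0.098361*I)
(((-4 - 1*2) - 4)*(2*2) + x)**2 = (((-4 - 1*2) - 4)*(2*2) + (-5/61 - 6*I/61))**2 = (((-4 - 2) - 4)*4 + (-5/61 - 6*I/61))**2 = ((-6 - 4)*4 + (-5/61 - 6*I/61))**2 = (-10*4 + (-5/61 - 6*I/61))**2 = (-40 + (-5/61 - 6*I/61))**2 = (-2445/61 - 6*I/61)**2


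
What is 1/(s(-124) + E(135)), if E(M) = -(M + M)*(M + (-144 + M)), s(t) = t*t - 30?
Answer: -1/18674 ≈ -5.3550e-5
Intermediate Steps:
s(t) = -30 + t² (s(t) = t² - 30 = -30 + t²)
E(M) = -2*M*(-144 + 2*M)
1/(s(-124) + E(135)) = 1/((-30 + (-124)²) + 4*135*(72 - 1*135)) = 1/((-30 + 15376) + 4*135*(72 - 135)) = 1/(15346 + 4*135*(-63)) = 1/(15346 - 34020) = 1/(-18674) = -1/18674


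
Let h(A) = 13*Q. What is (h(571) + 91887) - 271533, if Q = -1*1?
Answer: -179659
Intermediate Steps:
Q = -1
h(A) = -13 (h(A) = 13*(-1) = -13)
(h(571) + 91887) - 271533 = (-13 + 91887) - 271533 = 91874 - 271533 = -179659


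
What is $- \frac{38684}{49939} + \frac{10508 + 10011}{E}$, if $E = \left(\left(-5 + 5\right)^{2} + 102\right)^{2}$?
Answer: $\frac{2153045}{1797804} \approx 1.1976$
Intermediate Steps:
$E = 10404$ ($E = \left(0^{2} + 102\right)^{2} = \left(0 + 102\right)^{2} = 102^{2} = 10404$)
$- \frac{38684}{49939} + \frac{10508 + 10011}{E} = - \frac{38684}{49939} + \frac{10508 + 10011}{10404} = \left(-38684\right) \frac{1}{49939} + 20519 \cdot \frac{1}{10404} = - \frac{38684}{49939} + \frac{71}{36} = \frac{2153045}{1797804}$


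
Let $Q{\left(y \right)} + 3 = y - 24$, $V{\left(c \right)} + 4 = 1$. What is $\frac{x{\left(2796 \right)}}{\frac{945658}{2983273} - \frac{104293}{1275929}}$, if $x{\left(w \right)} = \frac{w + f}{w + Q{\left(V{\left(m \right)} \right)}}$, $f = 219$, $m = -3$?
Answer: $\frac{3825476758295085}{825612253220146} \approx 4.6335$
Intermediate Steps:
$V{\left(c \right)} = -3$ ($V{\left(c \right)} = -4 + 1 = -3$)
$Q{\left(y \right)} = -27 + y$ ($Q{\left(y \right)} = -3 + \left(y - 24\right) = -3 + \left(-24 + y\right) = -27 + y$)
$x{\left(w \right)} = \frac{219 + w}{-30 + w}$ ($x{\left(w \right)} = \frac{w + 219}{w - 30} = \frac{219 + w}{w - 30} = \frac{219 + w}{-30 + w}$)
$\frac{x{\left(2796 \right)}}{\frac{945658}{2983273} - \frac{104293}{1275929}} = \frac{\frac{1}{-30 + 2796} \left(219 + 2796\right)}{\frac{945658}{2983273} - \frac{104293}{1275929}} = \frac{\frac{1}{2766} \cdot 3015}{945658 \cdot \frac{1}{2983273} - \frac{104293}{1275929}} = \frac{\frac{1}{2766} \cdot 3015}{\frac{945658}{2983273} - \frac{104293}{1275929}} = \frac{1005}{922 \cdot \frac{895457975293}{3806444535617}} = \frac{1005}{922} \cdot \frac{3806444535617}{895457975293} = \frac{3825476758295085}{825612253220146}$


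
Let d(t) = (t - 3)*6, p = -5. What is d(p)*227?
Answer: -10896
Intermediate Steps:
d(t) = -18 + 6*t (d(t) = (-3 + t)*6 = -18 + 6*t)
d(p)*227 = (-18 + 6*(-5))*227 = (-18 - 30)*227 = -48*227 = -10896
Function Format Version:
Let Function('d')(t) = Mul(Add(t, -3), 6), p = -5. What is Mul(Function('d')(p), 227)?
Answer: -10896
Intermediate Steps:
Function('d')(t) = Add(-18, Mul(6, t)) (Function('d')(t) = Mul(Add(-3, t), 6) = Add(-18, Mul(6, t)))
Mul(Function('d')(p), 227) = Mul(Add(-18, Mul(6, -5)), 227) = Mul(Add(-18, -30), 227) = Mul(-48, 227) = -10896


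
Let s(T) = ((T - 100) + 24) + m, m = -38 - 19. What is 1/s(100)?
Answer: -1/33 ≈ -0.030303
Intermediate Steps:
m = -57
s(T) = -133 + T (s(T) = ((T - 100) + 24) - 57 = ((-100 + T) + 24) - 57 = (-76 + T) - 57 = -133 + T)
1/s(100) = 1/(-133 + 100) = 1/(-33) = -1/33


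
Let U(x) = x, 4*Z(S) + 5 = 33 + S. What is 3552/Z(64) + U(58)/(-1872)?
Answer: 3324005/21528 ≈ 154.40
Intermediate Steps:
Z(S) = 7 + S/4 (Z(S) = -5/4 + (33 + S)/4 = -5/4 + (33/4 + S/4) = 7 + S/4)
3552/Z(64) + U(58)/(-1872) = 3552/(7 + (1/4)*64) + 58/(-1872) = 3552/(7 + 16) + 58*(-1/1872) = 3552/23 - 29/936 = 3324005/21528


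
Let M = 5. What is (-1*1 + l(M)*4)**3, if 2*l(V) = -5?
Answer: -1331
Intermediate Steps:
l(V) = -5/2 (l(V) = (1/2)*(-5) = -5/2)
(-1*1 + l(M)*4)**3 = (-1*1 - 5/2*4)**3 = (-1 - 10)**3 = (-11)**3 = -1331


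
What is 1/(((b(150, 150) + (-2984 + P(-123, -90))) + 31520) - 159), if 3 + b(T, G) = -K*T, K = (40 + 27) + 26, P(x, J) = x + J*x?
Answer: 1/25371 ≈ 3.9415e-5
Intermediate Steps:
K = 93 (K = 67 + 26 = 93)
b(T, G) = -3 - 93*T
1/(((b(150, 150) + (-2984 + P(-123, -90))) + 31520) - 159) = 1/((((-3 - 93*150) + (-2984 - 123*(1 - 90))) + 31520) - 159) = 1/((((-3 - 13950) + (-2984 - 123*(-89))) + 31520) - 159) = 1/(((-13953 + (-2984 + 10947)) + 31520) - 159) = 1/(((-13953 + 7963) + 31520) - 159) = 1/((-5990 + 31520) - 159) = 1/(25530 - 159) = 1/25371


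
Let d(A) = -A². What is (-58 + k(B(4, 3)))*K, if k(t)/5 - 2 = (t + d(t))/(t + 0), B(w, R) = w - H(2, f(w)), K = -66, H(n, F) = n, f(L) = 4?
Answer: 3498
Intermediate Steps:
B(w, R) = -2 + w (B(w, R) = w - 1*2 = w - 2 = -2 + w)
k(t) = 10 + 5*(t - t²)/t (k(t) = 10 + 5*((t - t²)/(t + 0)) = 10 + 5*((t - t²)/t) = 10 + 5*(t - t²)/t)
(-58 + k(B(4, 3)))*K = (-58 + (15 - 5*(-2 + 4)))*(-66) = (-58 + (15 - 5*2))*(-66) = (-58 + (15 - 10))*(-66) = (-58 + 5)*(-66) = -53*(-66) = 3498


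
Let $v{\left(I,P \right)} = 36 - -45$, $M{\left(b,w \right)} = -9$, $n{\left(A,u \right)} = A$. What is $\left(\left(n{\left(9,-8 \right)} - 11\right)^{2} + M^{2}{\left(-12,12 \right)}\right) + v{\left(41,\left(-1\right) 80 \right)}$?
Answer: $166$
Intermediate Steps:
$v{\left(I,P \right)} = 81$ ($v{\left(I,P \right)} = 36 + 45 = 81$)
$\left(\left(n{\left(9,-8 \right)} - 11\right)^{2} + M^{2}{\left(-12,12 \right)}\right) + v{\left(41,\left(-1\right) 80 \right)} = \left(\left(9 - 11\right)^{2} + \left(-9\right)^{2}\right) + 81 = \left(\left(-2\right)^{2} + 81\right) + 81 = \left(4 + 81\right) + 81 = 85 + 81 = 166$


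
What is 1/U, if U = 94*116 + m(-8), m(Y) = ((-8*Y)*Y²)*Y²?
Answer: 1/273048 ≈ 3.6624e-6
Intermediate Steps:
m(Y) = -8*Y⁵ (m(Y) = (-8*Y³)*Y² = -8*Y⁵)
U = 273048 (U = 94*116 - 8*(-8)⁵ = 10904 - 8*(-32768) = 10904 + 262144 = 273048)
1/U = 1/273048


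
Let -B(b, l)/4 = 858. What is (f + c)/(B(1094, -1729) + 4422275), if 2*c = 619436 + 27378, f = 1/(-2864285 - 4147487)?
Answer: 2267656147203/30983919619796 ≈ 0.073188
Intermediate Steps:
B(b, l) = -3432 (B(b, l) = -4*858 = -3432)
f = -1/7011772 (f = 1/(-7011772) = -1/7011772 ≈ -1.4262e-7)
c = 323407 (c = (619436 + 27378)/2 = (½)*646814 = 323407)
(f + c)/(B(1094, -1729) + 4422275) = (-1/7011772 + 323407)/(-3432 + 4422275) = (2267656147203/7011772)/4418843 = (2267656147203/7011772)*(1/4418843) = 2267656147203/30983919619796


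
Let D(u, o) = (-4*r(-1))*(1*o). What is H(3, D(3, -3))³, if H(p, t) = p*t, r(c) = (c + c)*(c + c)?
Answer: 2985984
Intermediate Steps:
r(c) = 4*c² (r(c) = (2*c)*(2*c) = 4*c²)
D(u, o) = -16*o (D(u, o) = (-16*(-1)²)*(1*o) = (-16)*o = (-4*4)*o = -16*o)
H(3, D(3, -3))³ = (3*(-16*(-3)))³ = (3*48)³ = 144³ = 2985984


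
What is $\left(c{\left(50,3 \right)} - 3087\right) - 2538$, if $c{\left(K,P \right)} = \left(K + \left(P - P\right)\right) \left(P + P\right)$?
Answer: $-5325$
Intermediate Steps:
$c{\left(K,P \right)} = 2 K P$ ($c{\left(K,P \right)} = \left(K + 0\right) 2 P = K 2 P = 2 K P$)
$\left(c{\left(50,3 \right)} - 3087\right) - 2538 = \left(2 \cdot 50 \cdot 3 - 3087\right) - 2538 = \left(300 - 3087\right) - 2538 = -2787 - 2538 = -5325$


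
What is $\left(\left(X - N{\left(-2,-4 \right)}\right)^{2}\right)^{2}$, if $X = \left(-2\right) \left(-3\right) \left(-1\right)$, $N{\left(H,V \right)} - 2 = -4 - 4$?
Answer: $0$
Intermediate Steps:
$N{\left(H,V \right)} = -6$ ($N{\left(H,V \right)} = 2 - 8 = -6$)
$X = -6$ ($X = 6 \left(-1\right) = -6$)
$\left(\left(X - N{\left(-2,-4 \right)}\right)^{2}\right)^{2} = \left(\left(-6 - -6\right)^{2}\right)^{2} = \left(\left(-6 + 6\right)^{2}\right)^{2} = \left(0^{2}\right)^{2} = 0^{2} = 0$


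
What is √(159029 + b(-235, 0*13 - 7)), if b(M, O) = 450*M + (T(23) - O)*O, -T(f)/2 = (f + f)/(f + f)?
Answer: 6*√1479 ≈ 230.75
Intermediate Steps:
T(f) = -2 (T(f) = -2*(f + f)/(f + f) = -2*2*f/(2*f) = -2*2*f*1/(2*f) = -2*1 = -2)
b(M, O) = 450*M + O*(-2 - O) (b(M, O) = 450*M + (-2 - O)*O = 450*M + O*(-2 - O))
√(159029 + b(-235, 0*13 - 7)) = √(159029 + (-(0*13 - 7)² - 2*(0*13 - 7) + 450*(-235))) = √(159029 + (-(0 - 7)² - 2*(0 - 7) - 105750)) = √(159029 + (-1*(-7)² - 2*(-7) - 105750)) = √(159029 + (-1*49 + 14 - 105750)) = √(159029 + (-49 + 14 - 105750)) = √(159029 - 105785) = √53244 = 6*√1479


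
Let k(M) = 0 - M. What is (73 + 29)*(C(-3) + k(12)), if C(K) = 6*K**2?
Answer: 4284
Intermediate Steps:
k(M) = -M
(73 + 29)*(C(-3) + k(12)) = (73 + 29)*(6*(-3)**2 - 1*12) = 102*(6*9 - 12) = 102*(54 - 12) = 102*42 = 4284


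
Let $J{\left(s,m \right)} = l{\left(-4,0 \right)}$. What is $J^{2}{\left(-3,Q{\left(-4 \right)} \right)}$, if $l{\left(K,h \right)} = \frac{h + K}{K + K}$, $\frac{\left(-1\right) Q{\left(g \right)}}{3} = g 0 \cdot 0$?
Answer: $\frac{1}{4} \approx 0.25$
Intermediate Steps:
$Q{\left(g \right)} = 0$ ($Q{\left(g \right)} = - 3 g 0 \cdot 0 = - 3 \cdot 0 \cdot 0 = \left(-3\right) 0 = 0$)
$l{\left(K,h \right)} = \frac{K + h}{2 K}$
$J{\left(s,m \right)} = \frac{1}{2}$ ($J{\left(s,m \right)} = \frac{-4 + 0}{2 \left(-4\right)} = \frac{1}{2} \left(- \frac{1}{4}\right) \left(-4\right) = \frac{1}{2}$)
$J^{2}{\left(-3,Q{\left(-4 \right)} \right)} = \left(\frac{1}{2}\right)^{2} = \frac{1}{4}$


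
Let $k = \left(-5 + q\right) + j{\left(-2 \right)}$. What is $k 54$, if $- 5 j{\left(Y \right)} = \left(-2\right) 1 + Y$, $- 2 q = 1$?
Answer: $- \frac{1269}{5} \approx -253.8$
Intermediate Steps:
$q = - \frac{1}{2}$ ($q = \left(- \frac{1}{2}\right) 1 = - \frac{1}{2} \approx -0.5$)
$j{\left(Y \right)} = \frac{2}{5} - \frac{Y}{5}$ ($j{\left(Y \right)} = - \frac{\left(-2\right) 1 + Y}{5} = - \frac{-2 + Y}{5} = \frac{2}{5} - \frac{Y}{5}$)
$k = - \frac{47}{10}$ ($k = \left(-5 - \frac{1}{2}\right) + \left(\frac{2}{5} - - \frac{2}{5}\right) = - \frac{11}{2} + \left(\frac{2}{5} + \frac{2}{5}\right) = - \frac{11}{2} + \frac{4}{5} = - \frac{47}{10} \approx -4.7$)
$k 54 = \left(- \frac{47}{10}\right) 54 = - \frac{1269}{5}$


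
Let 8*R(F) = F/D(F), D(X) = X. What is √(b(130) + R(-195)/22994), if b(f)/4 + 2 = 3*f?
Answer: √3282318826985/45988 ≈ 39.395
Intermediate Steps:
b(f) = -8 + 12*f (b(f) = -8 + 4*(3*f) = -8 + 12*f)
R(F) = ⅛ (R(F) = (F/F)/8 = (⅛)*1 = ⅛)
√(b(130) + R(-195)/22994) = √((-8 + 12*130) + (⅛)/22994) = √((-8 + 1560) + (⅛)*(1/22994)) = √(1552 + 1/183952) = √(285493505/183952) = √3282318826985/45988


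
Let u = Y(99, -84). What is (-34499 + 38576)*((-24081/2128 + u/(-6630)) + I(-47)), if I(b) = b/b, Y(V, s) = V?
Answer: -99043282629/2351440 ≈ -42120.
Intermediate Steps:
u = 99
I(b) = 1
(-34499 + 38576)*((-24081/2128 + u/(-6630)) + I(-47)) = (-34499 + 38576)*((-24081/2128 + 99/(-6630)) + 1) = 4077*((-24081*1/2128 + 99*(-1/6630)) + 1) = 4077*((-24081/2128 - 33/2210) + 1) = 4077*(-26644617/2351440 + 1) = 4077*(-24293177/2351440) = -99043282629/2351440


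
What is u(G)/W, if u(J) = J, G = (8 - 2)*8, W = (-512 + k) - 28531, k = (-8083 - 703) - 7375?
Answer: -4/3767 ≈ -0.0010619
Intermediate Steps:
k = -16161 (k = -8786 - 7375 = -16161)
W = -45204 (W = (-512 - 16161) - 28531 = -16673 - 28531 = -45204)
G = 48 (G = 6*8 = 48)
u(G)/W = 48/(-45204) = 48*(-1/45204) = -4/3767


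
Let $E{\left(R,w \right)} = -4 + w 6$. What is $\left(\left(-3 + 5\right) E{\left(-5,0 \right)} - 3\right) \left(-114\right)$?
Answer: $1254$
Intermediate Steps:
$E{\left(R,w \right)} = -4 + 6 w$
$\left(\left(-3 + 5\right) E{\left(-5,0 \right)} - 3\right) \left(-114\right) = \left(\left(-3 + 5\right) \left(-4 + 6 \cdot 0\right) - 3\right) \left(-114\right) = \left(2 \left(-4 + 0\right) - 3\right) \left(-114\right) = \left(2 \left(-4\right) - 3\right) \left(-114\right) = \left(-8 - 3\right) \left(-114\right) = \left(-11\right) \left(-114\right) = 1254$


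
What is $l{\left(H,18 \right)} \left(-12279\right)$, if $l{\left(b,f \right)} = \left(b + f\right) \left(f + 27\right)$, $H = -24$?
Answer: $3315330$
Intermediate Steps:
$l{\left(b,f \right)} = \left(27 + f\right) \left(b + f\right)$ ($l{\left(b,f \right)} = \left(b + f\right) \left(27 + f\right) = \left(27 + f\right) \left(b + f\right)$)
$l{\left(H,18 \right)} \left(-12279\right) = \left(18^{2} + 27 \left(-24\right) + 27 \cdot 18 - 432\right) \left(-12279\right) = \left(324 - 648 + 486 - 432\right) \left(-12279\right) = \left(-270\right) \left(-12279\right) = 3315330$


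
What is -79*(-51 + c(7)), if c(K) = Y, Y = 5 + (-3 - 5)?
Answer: 4266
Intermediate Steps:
Y = -3 (Y = 5 - 8 = -3)
c(K) = -3
-79*(-51 + c(7)) = -79*(-51 - 3) = -79*(-54) = 4266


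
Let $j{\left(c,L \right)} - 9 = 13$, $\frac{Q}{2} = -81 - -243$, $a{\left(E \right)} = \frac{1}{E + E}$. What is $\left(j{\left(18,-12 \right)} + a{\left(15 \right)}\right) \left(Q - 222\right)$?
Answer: $\frac{11237}{5} \approx 2247.4$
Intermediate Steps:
$a{\left(E \right)} = \frac{1}{2 E}$
$Q = 324$ ($Q = 2 \left(-81 - -243\right) = 2 \left(-81 + 243\right) = 2 \cdot 162 = 324$)
$j{\left(c,L \right)} = 22$ ($j{\left(c,L \right)} = 9 + 13 = 22$)
$\left(j{\left(18,-12 \right)} + a{\left(15 \right)}\right) \left(Q - 222\right) = \left(22 + \frac{1}{2 \cdot 15}\right) \left(324 - 222\right) = \left(22 + \frac{1}{2} \cdot \frac{1}{15}\right) 102 = \left(22 + \frac{1}{30}\right) 102 = \frac{661}{30} \cdot 102 = \frac{11237}{5}$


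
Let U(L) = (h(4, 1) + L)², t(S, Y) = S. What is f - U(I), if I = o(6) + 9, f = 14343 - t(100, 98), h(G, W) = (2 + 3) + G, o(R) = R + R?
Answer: 13343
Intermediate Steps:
o(R) = 2*R
h(G, W) = 5 + G
f = 14243 (f = 14343 - 1*100 = 14343 - 100 = 14243)
I = 21 (I = 2*6 + 9 = 12 + 9 = 21)
U(L) = (9 + L)² (U(L) = ((5 + 4) + L)² = (9 + L)²)
f - U(I) = 14243 - (9 + 21)² = 14243 - 1*30² = 14243 - 1*900 = 14243 - 900 = 13343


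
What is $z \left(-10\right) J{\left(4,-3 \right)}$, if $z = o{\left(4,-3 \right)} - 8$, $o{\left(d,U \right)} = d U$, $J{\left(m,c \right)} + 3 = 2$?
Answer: $-200$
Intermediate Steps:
$J{\left(m,c \right)} = -1$ ($J{\left(m,c \right)} = -3 + 2 = -1$)
$o{\left(d,U \right)} = U d$
$z = -20$ ($z = \left(-3\right) 4 - 8 = -12 - 8 = -20$)
$z \left(-10\right) J{\left(4,-3 \right)} = \left(-20\right) \left(-10\right) \left(-1\right) = 200 \left(-1\right) = -200$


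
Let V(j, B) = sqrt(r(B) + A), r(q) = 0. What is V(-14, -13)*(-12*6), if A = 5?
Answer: -72*sqrt(5) ≈ -161.00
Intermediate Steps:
V(j, B) = sqrt(5) (V(j, B) = sqrt(0 + 5) = sqrt(5))
V(-14, -13)*(-12*6) = sqrt(5)*(-12*6) = sqrt(5)*(-72) = -72*sqrt(5)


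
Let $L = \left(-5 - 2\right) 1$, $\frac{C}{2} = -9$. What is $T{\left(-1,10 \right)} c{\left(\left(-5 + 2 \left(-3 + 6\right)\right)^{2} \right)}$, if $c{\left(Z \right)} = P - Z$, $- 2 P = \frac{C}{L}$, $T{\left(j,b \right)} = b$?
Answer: $- \frac{160}{7} \approx -22.857$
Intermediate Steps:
$C = -18$ ($C = 2 \left(-9\right) = -18$)
$L = -7$ ($L = \left(-7\right) 1 = -7$)
$P = - \frac{9}{7}$ ($P = - \frac{\left(-18\right) \frac{1}{-7}}{2} = - \frac{\left(-18\right) \left(- \frac{1}{7}\right)}{2} = \left(- \frac{1}{2}\right) \frac{18}{7} = - \frac{9}{7} \approx -1.2857$)
$c{\left(Z \right)} = - \frac{9}{7} - Z$
$T{\left(-1,10 \right)} c{\left(\left(-5 + 2 \left(-3 + 6\right)\right)^{2} \right)} = 10 \left(- \frac{9}{7} - \left(-5 + 2 \left(-3 + 6\right)\right)^{2}\right) = 10 \left(- \frac{9}{7} - \left(-5 + 2 \cdot 3\right)^{2}\right) = 10 \left(- \frac{9}{7} - \left(-5 + 6\right)^{2}\right) = 10 \left(- \frac{9}{7} - 1^{2}\right) = 10 \left(- \frac{9}{7} - 1\right) = 10 \left(- \frac{16}{7}\right) = - \frac{160}{7}$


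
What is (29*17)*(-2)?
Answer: -986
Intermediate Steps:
(29*17)*(-2) = 493*(-2) = -986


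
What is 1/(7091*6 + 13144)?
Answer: 1/55690 ≈ 1.7957e-5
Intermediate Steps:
1/(7091*6 + 13144) = 1/(42546 + 13144) = 1/55690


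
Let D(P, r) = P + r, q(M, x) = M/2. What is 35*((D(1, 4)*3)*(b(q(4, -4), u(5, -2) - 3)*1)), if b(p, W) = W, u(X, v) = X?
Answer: 1050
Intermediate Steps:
q(M, x) = M/2 (q(M, x) = M*(½) = M/2)
35*((D(1, 4)*3)*(b(q(4, -4), u(5, -2) - 3)*1)) = 35*(((1 + 4)*3)*((5 - 3)*1)) = 35*((5*3)*(2*1)) = 35*(15*2) = 35*30 = 1050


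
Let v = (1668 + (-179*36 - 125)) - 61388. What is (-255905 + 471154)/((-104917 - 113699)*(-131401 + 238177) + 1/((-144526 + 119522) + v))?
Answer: -19650726957/2131047205466689 ≈ -9.2212e-6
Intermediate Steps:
v = -66289 (v = (1668 + (-6444 - 125)) - 61388 = (1668 - 6569) - 61388 = -4901 - 61388 = -66289)
(-255905 + 471154)/((-104917 - 113699)*(-131401 + 238177) + 1/((-144526 + 119522) + v)) = (-255905 + 471154)/((-104917 - 113699)*(-131401 + 238177) + 1/((-144526 + 119522) - 66289)) = 215249/(-218616*106776 + 1/(-25004 - 66289)) = 215249/(-23342942016 + 1/(-91293)) = 215249/(-23342942016 - 1/91293) = 215249/(-2131047205466689/91293) = 215249*(-91293/2131047205466689) = -19650726957/2131047205466689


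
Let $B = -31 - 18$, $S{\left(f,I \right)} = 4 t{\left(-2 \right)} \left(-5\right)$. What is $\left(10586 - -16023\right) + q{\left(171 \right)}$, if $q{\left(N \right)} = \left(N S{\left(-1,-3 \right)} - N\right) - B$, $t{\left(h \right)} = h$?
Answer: $33327$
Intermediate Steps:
$S{\left(f,I \right)} = 40$ ($S{\left(f,I \right)} = 4 \left(-2\right) \left(-5\right) = \left(-8\right) \left(-5\right) = 40$)
$B = -49$ ($B = -31 - 18 = -49$)
$q{\left(N \right)} = 49 + 39 N$ ($q{\left(N \right)} = \left(N 40 - N\right) - -49 = \left(40 N - N\right) + 49 = 39 N + 49 = 49 + 39 N$)
$\left(10586 - -16023\right) + q{\left(171 \right)} = \left(10586 - -16023\right) + \left(49 + 39 \cdot 171\right) = \left(10586 + 16023\right) + \left(49 + 6669\right) = 26609 + 6718 = 33327$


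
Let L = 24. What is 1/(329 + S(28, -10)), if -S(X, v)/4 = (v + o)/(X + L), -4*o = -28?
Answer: 13/4280 ≈ 0.0030374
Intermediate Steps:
o = 7 (o = -¼*(-28) = 7)
S(X, v) = -4*(7 + v)/(24 + X) (S(X, v) = -4*(v + 7)/(X + 24) = -4*(7 + v)/(24 + X))
1/(329 + S(28, -10)) = 1/(329 + 4*(-7 - 1*(-10))/(24 + 28)) = 1/(329 + 4*(-7 + 10)/52) = 1/(329 + 4*(1/52)*3) = 1/(329 + 3/13) = 1/(4280/13) = 13/4280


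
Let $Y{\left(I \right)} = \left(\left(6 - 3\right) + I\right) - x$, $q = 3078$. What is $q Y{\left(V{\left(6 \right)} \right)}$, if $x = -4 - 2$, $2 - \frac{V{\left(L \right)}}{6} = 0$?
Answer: $64638$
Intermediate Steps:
$V{\left(L \right)} = 12$ ($V{\left(L \right)} = 12 - 0 = 12 + 0 = 12$)
$x = -6$
$Y{\left(I \right)} = 9 + I$ ($Y{\left(I \right)} = \left(\left(6 - 3\right) + I\right) - -6 = \left(3 + I\right) + 6 = 9 + I$)
$q Y{\left(V{\left(6 \right)} \right)} = 3078 \left(9 + 12\right) = 3078 \cdot 21 = 64638$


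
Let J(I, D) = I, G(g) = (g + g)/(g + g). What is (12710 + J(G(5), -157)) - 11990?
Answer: 721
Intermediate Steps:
G(g) = 1 (G(g) = (2*g)/((2*g)) = (2*g)*(1/(2*g)) = 1)
(12710 + J(G(5), -157)) - 11990 = (12710 + 1) - 11990 = 12711 - 11990 = 721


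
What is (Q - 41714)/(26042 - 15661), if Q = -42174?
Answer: -11984/1483 ≈ -8.0809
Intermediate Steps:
(Q - 41714)/(26042 - 15661) = (-42174 - 41714)/(26042 - 15661) = -83888/10381 = -83888*1/10381 = -11984/1483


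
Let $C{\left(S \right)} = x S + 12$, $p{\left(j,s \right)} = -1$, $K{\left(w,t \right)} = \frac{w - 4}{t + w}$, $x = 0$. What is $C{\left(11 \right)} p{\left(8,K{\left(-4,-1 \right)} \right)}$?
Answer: $-12$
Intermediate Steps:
$K{\left(w,t \right)} = \frac{-4 + w}{t + w}$
$C{\left(S \right)} = 12$ ($C{\left(S \right)} = 0 S + 12 = 0 + 12 = 12$)
$C{\left(11 \right)} p{\left(8,K{\left(-4,-1 \right)} \right)} = 12 \left(-1\right) = -12$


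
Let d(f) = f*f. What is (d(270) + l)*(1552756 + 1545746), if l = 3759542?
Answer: 11874829201884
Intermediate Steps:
d(f) = f²
(d(270) + l)*(1552756 + 1545746) = (270² + 3759542)*(1552756 + 1545746) = (72900 + 3759542)*3098502 = 3832442*3098502 = 11874829201884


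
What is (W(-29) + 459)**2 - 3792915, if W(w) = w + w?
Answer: -3632114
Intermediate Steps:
W(w) = 2*w
(W(-29) + 459)**2 - 3792915 = (2*(-29) + 459)**2 - 3792915 = (-58 + 459)**2 - 3792915 = 401**2 - 3792915 = 160801 - 3792915 = -3632114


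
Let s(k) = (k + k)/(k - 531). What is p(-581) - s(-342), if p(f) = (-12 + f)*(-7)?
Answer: 402571/97 ≈ 4150.2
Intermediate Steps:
p(f) = 84 - 7*f
s(k) = 2*k/(-531 + k) (s(k) = (2*k)/(-531 + k) = 2*k/(-531 + k))
p(-581) - s(-342) = (84 - 7*(-581)) - 2*(-342)/(-531 - 342) = (84 + 4067) - 2*(-342)/(-873) = 4151 - 2*(-342)*(-1)/873 = 4151 - 1*76/97 = 4151 - 76/97 = 402571/97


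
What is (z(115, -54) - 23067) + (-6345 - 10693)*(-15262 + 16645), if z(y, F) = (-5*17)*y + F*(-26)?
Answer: -23594992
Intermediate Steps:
z(y, F) = -85*y - 26*F
(z(115, -54) - 23067) + (-6345 - 10693)*(-15262 + 16645) = ((-85*115 - 26*(-54)) - 23067) + (-6345 - 10693)*(-15262 + 16645) = ((-9775 + 1404) - 23067) - 17038*1383 = (-8371 - 23067) - 23563554 = -31438 - 23563554 = -23594992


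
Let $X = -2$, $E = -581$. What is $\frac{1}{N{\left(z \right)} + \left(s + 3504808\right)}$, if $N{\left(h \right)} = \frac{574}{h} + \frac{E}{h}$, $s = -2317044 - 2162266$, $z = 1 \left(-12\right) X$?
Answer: $- \frac{24}{23388055} \approx -1.0262 \cdot 10^{-6}$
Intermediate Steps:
$z = 24$ ($z = 1 \left(-12\right) \left(-2\right) = \left(-12\right) \left(-2\right) = 24$)
$s = -4479310$ ($s = -2317044 - 2162266 = -4479310$)
$N{\left(h \right)} = - \frac{7}{h}$ ($N{\left(h \right)} = \frac{574}{h} - \frac{581}{h} = - \frac{7}{h}$)
$\frac{1}{N{\left(z \right)} + \left(s + 3504808\right)} = \frac{1}{- \frac{7}{24} + \left(-4479310 + 3504808\right)} = \frac{1}{\left(-7\right) \frac{1}{24} - 974502} = \frac{1}{- \frac{7}{24} - 974502} = \frac{1}{- \frac{23388055}{24}} = - \frac{24}{23388055}$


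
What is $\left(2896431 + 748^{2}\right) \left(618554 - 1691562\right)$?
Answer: $-3708245902480$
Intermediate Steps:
$\left(2896431 + 748^{2}\right) \left(618554 - 1691562\right) = \left(2896431 + 559504\right) \left(-1073008\right) = 3455935 \left(-1073008\right) = -3708245902480$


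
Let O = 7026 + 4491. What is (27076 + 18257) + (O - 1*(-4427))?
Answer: 61277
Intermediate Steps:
O = 11517
(27076 + 18257) + (O - 1*(-4427)) = (27076 + 18257) + (11517 - 1*(-4427)) = 45333 + (11517 + 4427) = 45333 + 15944 = 61277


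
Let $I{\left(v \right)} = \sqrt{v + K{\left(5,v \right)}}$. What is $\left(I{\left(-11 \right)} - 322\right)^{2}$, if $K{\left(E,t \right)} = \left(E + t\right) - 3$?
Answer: $103664 - 1288 i \sqrt{5} \approx 1.0366 \cdot 10^{5} - 2880.1 i$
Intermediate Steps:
$K{\left(E,t \right)} = -3 + E + t$
$I{\left(v \right)} = \sqrt{2 + 2 v}$ ($I{\left(v \right)} = \sqrt{v + \left(-3 + 5 + v\right)} = \sqrt{v + \left(2 + v\right)} = \sqrt{2 + 2 v}$)
$\left(I{\left(-11 \right)} - 322\right)^{2} = \left(\sqrt{2 + 2 \left(-11\right)} - 322\right)^{2} = \left(\sqrt{2 - 22} - 322\right)^{2} = \left(\sqrt{-20} - 322\right)^{2} = \left(2 i \sqrt{5} - 322\right)^{2} = \left(-322 + 2 i \sqrt{5}\right)^{2}$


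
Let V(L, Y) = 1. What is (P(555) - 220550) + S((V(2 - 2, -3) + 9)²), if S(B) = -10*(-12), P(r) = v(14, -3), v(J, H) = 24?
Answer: -220406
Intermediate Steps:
P(r) = 24
S(B) = 120
(P(555) - 220550) + S((V(2 - 2, -3) + 9)²) = (24 - 220550) + 120 = -220526 + 120 = -220406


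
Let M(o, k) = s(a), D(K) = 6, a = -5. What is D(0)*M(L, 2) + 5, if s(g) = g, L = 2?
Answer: -25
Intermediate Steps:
M(o, k) = -5
D(0)*M(L, 2) + 5 = 6*(-5) + 5 = -30 + 5 = -25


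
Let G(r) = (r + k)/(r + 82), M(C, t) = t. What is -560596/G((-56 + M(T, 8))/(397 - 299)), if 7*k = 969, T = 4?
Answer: -2239020424/6759 ≈ -3.3127e+5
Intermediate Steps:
k = 969/7 (k = (⅐)*969 = 969/7 ≈ 138.43)
G(r) = (969/7 + r)/(82 + r) (G(r) = (r + 969/7)/(r + 82) = (969/7 + r)/(82 + r))
-560596/G((-56 + M(T, 8))/(397 - 299)) = -560596*(82 + (-56 + 8)/(397 - 299))/(969/7 + (-56 + 8)/(397 - 299)) = -560596*(82 - 48/98)/(969/7 - 48/98) = -560596*(82 - 48*1/98)/(969/7 - 48*1/98) = -560596*(82 - 24/49)/(969/7 - 24/49) = -560596/((6759/49)/(3994/49)) = -560596/((49/3994)*(6759/49)) = -560596/6759/3994 = -560596*3994/6759 = -2239020424/6759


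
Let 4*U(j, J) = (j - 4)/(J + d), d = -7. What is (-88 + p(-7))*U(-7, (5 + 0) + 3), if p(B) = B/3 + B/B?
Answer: 737/3 ≈ 245.67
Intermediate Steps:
U(j, J) = (-4 + j)/(4*(-7 + J)) (U(j, J) = ((j - 4)/(J - 7))/4 = ((-4 + j)/(-7 + J))/4 = (-4 + j)/(4*(-7 + J)))
p(B) = 1 + B/3 (p(B) = B*(⅓) + 1 = B/3 + 1 = 1 + B/3)
(-88 + p(-7))*U(-7, (5 + 0) + 3) = (-88 + (1 + (⅓)*(-7)))*((-4 - 7)/(4*(-7 + ((5 + 0) + 3)))) = (-88 + (1 - 7/3))*((¼)*(-11)/(-7 + (5 + 3))) = (-88 - 4/3)*((¼)*(-11)/(-7 + 8)) = -67*(-11)/(3*1) = -67*(-11)/3 = -268/3*(-11/4) = 737/3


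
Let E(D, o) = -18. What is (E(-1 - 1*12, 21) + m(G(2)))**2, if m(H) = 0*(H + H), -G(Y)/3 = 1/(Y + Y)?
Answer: 324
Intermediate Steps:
G(Y) = -3/(2*Y) (G(Y) = -3/(Y + Y) = -3*1/(2*Y) = -3/(2*Y))
m(H) = 0 (m(H) = 0*(2*H) = 0)
(E(-1 - 1*12, 21) + m(G(2)))**2 = (-18 + 0)**2 = (-18)**2 = 324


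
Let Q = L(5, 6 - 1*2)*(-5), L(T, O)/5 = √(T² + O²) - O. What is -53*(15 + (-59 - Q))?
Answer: 7632 - 1325*√41 ≈ -852.14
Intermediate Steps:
L(T, O) = -5*O + 5*√(O² + T²) (L(T, O) = 5*(√(T² + O²) - O) = 5*(√(O² + T²) - O) = -5*O + 5*√(O² + T²))
Q = 100 - 25*√41 (Q = (-5*(6 - 1*2) + 5*√((6 - 1*2)² + 5²))*(-5) = (-5*(6 - 2) + 5*√((6 - 2)² + 25))*(-5) = (-5*4 + 5*√(4² + 25))*(-5) = (-20 + 5*√(16 + 25))*(-5) = (-20 + 5*√41)*(-5) = 100 - 25*√41 ≈ -60.078)
-53*(15 + (-59 - Q)) = -53*(15 + (-59 - (100 - 25*√41))) = -53*(15 + (-59 + (-100 + 25*√41))) = -53*(15 + (-159 + 25*√41)) = -53*(-144 + 25*√41) = 7632 - 1325*√41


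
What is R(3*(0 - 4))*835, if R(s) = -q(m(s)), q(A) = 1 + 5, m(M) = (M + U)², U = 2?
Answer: -5010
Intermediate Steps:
m(M) = (2 + M)² (m(M) = (M + 2)² = (2 + M)²)
q(A) = 6
R(s) = -6 (R(s) = -1*6 = -6)
R(3*(0 - 4))*835 = -6*835 = -5010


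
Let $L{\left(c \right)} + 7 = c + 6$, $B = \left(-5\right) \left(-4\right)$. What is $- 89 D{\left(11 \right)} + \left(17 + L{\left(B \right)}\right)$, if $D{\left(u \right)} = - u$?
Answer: $1015$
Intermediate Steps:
$B = 20$
$L{\left(c \right)} = -1 + c$ ($L{\left(c \right)} = -7 + \left(c + 6\right) = -7 + \left(6 + c\right) = -1 + c$)
$- 89 D{\left(11 \right)} + \left(17 + L{\left(B \right)}\right) = - 89 \left(\left(-1\right) 11\right) + \left(17 + \left(-1 + 20\right)\right) = \left(-89\right) \left(-11\right) + \left(17 + 19\right) = 979 + 36 = 1015$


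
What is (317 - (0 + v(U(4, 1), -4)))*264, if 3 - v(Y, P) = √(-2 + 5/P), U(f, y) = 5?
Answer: 82896 + 132*I*√13 ≈ 82896.0 + 475.93*I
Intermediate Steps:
v(Y, P) = 3 - √(-2 + 5/P)
(317 - (0 + v(U(4, 1), -4)))*264 = (317 - (0 + (3 - √(-2 + 5/(-4)))))*264 = (317 - (0 + (3 - √(-2 + 5*(-¼)))))*264 = (317 - (0 + (3 - √(-2 - 5/4))))*264 = (317 - (0 + (3 - √(-13/4))))*264 = (317 - (0 + (3 - I*√13/2)))*264 = (317 - (3 - I*√13/2))*264 = (317 + (-3 + I*√13/2))*264 = (314 + I*√13/2)*264 = 82896 + 132*I*√13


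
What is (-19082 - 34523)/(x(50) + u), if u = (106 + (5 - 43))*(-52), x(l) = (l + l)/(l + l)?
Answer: 10721/707 ≈ 15.164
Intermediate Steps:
x(l) = 1 (x(l) = (2*l)/((2*l)) = (2*l)*(1/(2*l)) = 1)
u = -3536 (u = (106 - 38)*(-52) = 68*(-52) = -3536)
(-19082 - 34523)/(x(50) + u) = (-19082 - 34523)/(1 - 3536) = -53605/(-3535) = -53605*(-1/3535) = 10721/707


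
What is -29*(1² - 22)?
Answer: 609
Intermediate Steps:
-29*(1² - 22) = -29*(1 - 22) = -29*(-21) = 609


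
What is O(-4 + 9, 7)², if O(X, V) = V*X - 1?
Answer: 1156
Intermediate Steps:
O(X, V) = -1 + V*X
O(-4 + 9, 7)² = (-1 + 7*(-4 + 9))² = (-1 + 7*5)² = (-1 + 35)² = 34² = 1156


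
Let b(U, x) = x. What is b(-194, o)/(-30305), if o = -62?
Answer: 62/30305 ≈ 0.0020459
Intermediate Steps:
b(-194, o)/(-30305) = -62/(-30305) = -62*(-1/30305) = 62/30305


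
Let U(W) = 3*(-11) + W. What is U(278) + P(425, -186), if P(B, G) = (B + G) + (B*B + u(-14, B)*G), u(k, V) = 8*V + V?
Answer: -530341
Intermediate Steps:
U(W) = -33 + W
u(k, V) = 9*V
P(B, G) = B + G + B² + 9*B*G (P(B, G) = (B + G) + (B*B + (9*B)*G) = (B + G) + (B² + 9*B*G) = B + G + B² + 9*B*G)
U(278) + P(425, -186) = (-33 + 278) + (425 - 186 + 425² + 9*425*(-186)) = 245 + (425 - 186 + 180625 - 711450) = 245 - 530586 = -530341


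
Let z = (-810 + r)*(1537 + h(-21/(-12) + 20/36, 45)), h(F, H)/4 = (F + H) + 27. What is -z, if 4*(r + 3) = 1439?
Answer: 7482251/9 ≈ 8.3136e+5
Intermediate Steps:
r = 1427/4 (r = -3 + (¼)*1439 = -3 + 1439/4 = 1427/4 ≈ 356.75)
h(F, H) = 108 + 4*F + 4*H (h(F, H) = 4*((F + H) + 27) = 4*(27 + F + H) = 108 + 4*F + 4*H)
z = -7482251/9 (z = (-810 + 1427/4)*(1537 + (108 + 4*(-21/(-12) + 20/36) + 4*45)) = -1813*(1537 + (108 + 4*(-21*(-1/12) + 20*(1/36)) + 180))/4 = -1813*(1537 + (108 + 4*(7/4 + 5/9) + 180))/4 = -1813*(1537 + (108 + 4*(83/36) + 180))/4 = -1813*(1537 + (108 + 83/9 + 180))/4 = -1813*(1537 + 2675/9)/4 = -1813/4*16508/9 = -7482251/9 ≈ -8.3136e+5)
-z = -1*(-7482251/9) = 7482251/9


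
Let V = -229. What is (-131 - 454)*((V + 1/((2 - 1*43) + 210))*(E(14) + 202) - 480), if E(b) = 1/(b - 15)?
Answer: 353691900/13 ≈ 2.7207e+7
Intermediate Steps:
E(b) = 1/(-15 + b)
(-131 - 454)*((V + 1/((2 - 1*43) + 210))*(E(14) + 202) - 480) = (-131 - 454)*((-229 + 1/((2 - 1*43) + 210))*(1/(-15 + 14) + 202) - 480) = -585*((-229 + 1/((2 - 43) + 210))*(1/(-1) + 202) - 480) = -585*((-229 + 1/(-41 + 210))*(-1 + 202) - 480) = -585*((-229 + 1/169)*201 - 480) = -585*(-38700/169*201 - 480) = -585*(-7778700/169 - 480) = -585*(-7859820/169) = 353691900/13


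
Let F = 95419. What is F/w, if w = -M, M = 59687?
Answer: -95419/59687 ≈ -1.5987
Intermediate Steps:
w = -59687 (w = -1*59687 = -59687)
F/w = 95419/(-59687) = 95419*(-1/59687) = -95419/59687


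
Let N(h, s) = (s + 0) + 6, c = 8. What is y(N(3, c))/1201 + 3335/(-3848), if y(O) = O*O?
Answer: -3251127/4621448 ≈ -0.70349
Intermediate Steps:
N(h, s) = 6 + s (N(h, s) = s + 6 = 6 + s)
y(O) = O²
y(N(3, c))/1201 + 3335/(-3848) = (6 + 8)²/1201 + 3335/(-3848) = 14²*(1/1201) + 3335*(-1/3848) = 196*(1/1201) - 3335/3848 = 196/1201 - 3335/3848 = -3251127/4621448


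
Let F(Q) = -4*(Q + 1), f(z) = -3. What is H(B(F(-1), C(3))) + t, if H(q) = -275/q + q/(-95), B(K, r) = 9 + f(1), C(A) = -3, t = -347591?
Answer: -198153031/570 ≈ -3.4764e+5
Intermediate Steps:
F(Q) = -4 - 4*Q (F(Q) = -4*(1 + Q) = -4 - 4*Q)
B(K, r) = 6 (B(K, r) = 9 - 3 = 6)
H(q) = -275/q - q/95 (H(q) = -275/q + q*(-1/95) = -275/q - q/95)
H(B(F(-1), C(3))) + t = (-275/6 - 1/95*6) - 347591 = (-275*⅙ - 6/95) - 347591 = (-275/6 - 6/95) - 347591 = -26161/570 - 347591 = -198153031/570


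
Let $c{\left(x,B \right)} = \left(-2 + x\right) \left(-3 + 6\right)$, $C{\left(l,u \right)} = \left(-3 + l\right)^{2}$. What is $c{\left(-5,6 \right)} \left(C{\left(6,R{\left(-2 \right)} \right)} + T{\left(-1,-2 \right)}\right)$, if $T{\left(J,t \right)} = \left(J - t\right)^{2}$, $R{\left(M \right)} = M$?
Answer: $-210$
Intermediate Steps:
$c{\left(x,B \right)} = -6 + 3 x$ ($c{\left(x,B \right)} = \left(-2 + x\right) 3 = -6 + 3 x$)
$c{\left(-5,6 \right)} \left(C{\left(6,R{\left(-2 \right)} \right)} + T{\left(-1,-2 \right)}\right) = \left(-6 + 3 \left(-5\right)\right) \left(\left(-3 + 6\right)^{2} + \left(-1 - -2\right)^{2}\right) = \left(-6 - 15\right) \left(3^{2} + \left(-1 + 2\right)^{2}\right) = - 21 \left(9 + 1^{2}\right) = - 21 \left(9 + 1\right) = \left(-21\right) 10 = -210$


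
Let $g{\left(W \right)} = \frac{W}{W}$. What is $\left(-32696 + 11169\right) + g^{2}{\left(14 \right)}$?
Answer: $-21526$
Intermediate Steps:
$g{\left(W \right)} = 1$
$\left(-32696 + 11169\right) + g^{2}{\left(14 \right)} = \left(-32696 + 11169\right) + 1^{2} = -21527 + 1 = -21526$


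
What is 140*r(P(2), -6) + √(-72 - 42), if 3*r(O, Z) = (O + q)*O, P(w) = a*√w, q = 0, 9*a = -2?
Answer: 1120/243 + I*√114 ≈ 4.6091 + 10.677*I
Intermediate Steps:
a = -2/9 (a = (⅑)*(-2) = -2/9 ≈ -0.22222)
P(w) = -2*√w/9
r(O, Z) = O²/3 (r(O, Z) = ((O + 0)*O)/3 = (O*O)/3 = O²/3)
140*r(P(2), -6) + √(-72 - 42) = 140*((-2*√2/9)²/3) + √(-72 - 42) = 140*((⅓)*(8/81)) + √(-114) = 140*(8/243) + I*√114 = 1120/243 + I*√114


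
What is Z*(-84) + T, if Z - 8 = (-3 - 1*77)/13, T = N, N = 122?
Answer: -430/13 ≈ -33.077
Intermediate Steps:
T = 122
Z = 24/13 (Z = 8 + (-3 - 1*77)/13 = 8 + (-3 - 77)*(1/13) = 8 - 80*1/13 = 8 - 80/13 = 24/13 ≈ 1.8462)
Z*(-84) + T = (24/13)*(-84) + 122 = -2016/13 + 122 = -430/13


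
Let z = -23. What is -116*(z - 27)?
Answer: 5800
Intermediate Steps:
-116*(z - 27) = -116*(-23 - 27) = -116*(-50) = 5800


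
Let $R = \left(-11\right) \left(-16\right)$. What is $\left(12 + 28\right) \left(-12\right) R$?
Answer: $-84480$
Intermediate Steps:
$R = 176$
$\left(12 + 28\right) \left(-12\right) R = \left(12 + 28\right) \left(-12\right) 176 = 40 \left(-12\right) 176 = \left(-480\right) 176 = -84480$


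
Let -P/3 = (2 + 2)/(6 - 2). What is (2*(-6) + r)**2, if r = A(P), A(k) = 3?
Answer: 81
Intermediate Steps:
P = -3 (P = -3*(2 + 2)/(6 - 2) = -12/4 = -3*1 = -3)
r = 3
(2*(-6) + r)**2 = (2*(-6) + 3)**2 = (-12 + 3)**2 = (-9)**2 = 81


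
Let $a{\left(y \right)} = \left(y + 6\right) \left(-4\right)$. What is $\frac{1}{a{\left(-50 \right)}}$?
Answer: $\frac{1}{176} \approx 0.0056818$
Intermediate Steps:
$a{\left(y \right)} = -24 - 4 y$ ($a{\left(y \right)} = \left(6 + y\right) \left(-4\right) = -24 - 4 y$)
$\frac{1}{a{\left(-50 \right)}} = \frac{1}{-24 - -200} = \frac{1}{-24 + 200} = \frac{1}{176}$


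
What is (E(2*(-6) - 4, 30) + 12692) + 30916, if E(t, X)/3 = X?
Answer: 43698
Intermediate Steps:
E(t, X) = 3*X
(E(2*(-6) - 4, 30) + 12692) + 30916 = (3*30 + 12692) + 30916 = (90 + 12692) + 30916 = 12782 + 30916 = 43698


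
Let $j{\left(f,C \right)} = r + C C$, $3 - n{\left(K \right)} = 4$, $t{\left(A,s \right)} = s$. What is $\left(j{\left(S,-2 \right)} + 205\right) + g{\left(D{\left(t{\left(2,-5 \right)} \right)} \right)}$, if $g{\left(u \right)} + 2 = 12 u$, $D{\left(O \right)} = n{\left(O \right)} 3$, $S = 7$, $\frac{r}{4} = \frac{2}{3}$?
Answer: $\frac{521}{3} \approx 173.67$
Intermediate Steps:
$n{\left(K \right)} = -1$ ($n{\left(K \right)} = 3 - 4 = -1$)
$r = \frac{8}{3}$ ($r = 4 \cdot \frac{2}{3} = \frac{8}{3} \approx 2.6667$)
$j{\left(f,C \right)} = \frac{8}{3} + C^{2}$ ($j{\left(f,C \right)} = \frac{8}{3} + C C = \frac{8}{3} + C^{2}$)
$D{\left(O \right)} = -3$ ($D{\left(O \right)} = \left(-1\right) 3 = -3$)
$g{\left(u \right)} = -2 + 12 u$
$\left(j{\left(S,-2 \right)} + 205\right) + g{\left(D{\left(t{\left(2,-5 \right)} \right)} \right)} = \left(\left(\frac{8}{3} + \left(-2\right)^{2}\right) + 205\right) + \left(-2 + 12 \left(-3\right)\right) = \left(\left(\frac{8}{3} + 4\right) + 205\right) - 38 = \left(\frac{20}{3} + 205\right) - 38 = \frac{635}{3} - 38 = \frac{521}{3}$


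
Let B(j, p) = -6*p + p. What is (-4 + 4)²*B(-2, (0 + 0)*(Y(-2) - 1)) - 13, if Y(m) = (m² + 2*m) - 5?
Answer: -13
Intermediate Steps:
Y(m) = -5 + m² + 2*m
B(j, p) = -5*p
(-4 + 4)²*B(-2, (0 + 0)*(Y(-2) - 1)) - 13 = (-4 + 4)²*(-5*(0 + 0)*((-5 + (-2)² + 2*(-2)) - 1)) - 13 = 0²*(-0*((-5 + 4 - 4) - 1)) - 13 = 0*(-0*(-5 - 1)) - 13 = 0*(-0*(-6)) - 13 = 0*(-5*0) - 13 = 0*0 - 13 = 0 - 13 = -13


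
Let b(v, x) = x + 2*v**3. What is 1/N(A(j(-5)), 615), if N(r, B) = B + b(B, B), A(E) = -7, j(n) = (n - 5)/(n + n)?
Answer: 1/465217980 ≈ 2.1495e-9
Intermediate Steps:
j(n) = (-5 + n)/(2*n) (j(n) = (-5 + n)/((2*n)) = (-5 + n)*(1/(2*n)) = (-5 + n)/(2*n))
N(r, B) = 2*B + 2*B**3 (N(r, B) = B + (B + 2*B**3) = 2*B + 2*B**3)
1/N(A(j(-5)), 615) = 1/(2*615*(1 + 615**2)) = 1/(2*615*(1 + 378225)) = 1/(2*615*378226) = 1/465217980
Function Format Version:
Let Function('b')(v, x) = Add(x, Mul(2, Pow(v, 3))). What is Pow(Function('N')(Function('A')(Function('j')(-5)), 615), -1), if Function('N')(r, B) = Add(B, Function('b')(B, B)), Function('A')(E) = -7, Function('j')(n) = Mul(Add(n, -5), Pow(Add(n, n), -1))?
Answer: Rational(1, 465217980) ≈ 2.1495e-9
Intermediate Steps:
Function('j')(n) = Mul(Rational(1, 2), Pow(n, -1), Add(-5, n)) (Function('j')(n) = Mul(Add(-5, n), Pow(Mul(2, n), -1)) = Mul(Add(-5, n), Mul(Rational(1, 2), Pow(n, -1))) = Mul(Rational(1, 2), Pow(n, -1), Add(-5, n)))
Function('N')(r, B) = Add(Mul(2, B), Mul(2, Pow(B, 3))) (Function('N')(r, B) = Add(B, Add(B, Mul(2, Pow(B, 3)))) = Add(Mul(2, B), Mul(2, Pow(B, 3))))
Pow(Function('N')(Function('A')(Function('j')(-5)), 615), -1) = Pow(Mul(2, 615, Add(1, Pow(615, 2))), -1) = Pow(Mul(2, 615, Add(1, 378225)), -1) = Pow(Mul(2, 615, 378226), -1) = Pow(465217980, -1) = Rational(1, 465217980)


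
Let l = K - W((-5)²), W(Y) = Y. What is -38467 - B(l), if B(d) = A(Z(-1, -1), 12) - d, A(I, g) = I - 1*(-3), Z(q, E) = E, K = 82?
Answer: -38412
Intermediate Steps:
A(I, g) = 3 + I (A(I, g) = I + 3 = 3 + I)
l = 57 (l = 82 - 1*(-5)² = 82 - 1*25 = 82 - 25 = 57)
B(d) = 2 - d (B(d) = (3 - 1) - d = 2 - d)
-38467 - B(l) = -38467 - (2 - 1*57) = -38467 - (2 - 57) = -38467 - 1*(-55) = -38467 + 55 = -38412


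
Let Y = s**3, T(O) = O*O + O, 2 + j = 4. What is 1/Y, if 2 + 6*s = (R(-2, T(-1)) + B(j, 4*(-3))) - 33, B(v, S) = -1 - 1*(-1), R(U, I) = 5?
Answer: -1/125 ≈ -0.0080000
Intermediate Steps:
j = 2 (j = -2 + 4 = 2)
T(O) = O + O**2 (T(O) = O**2 + O = O + O**2)
B(v, S) = 0 (B(v, S) = -1 + 1 = 0)
s = -5 (s = -1/3 + ((5 + 0) - 33)/6 = -1/3 + (5 - 33)/6 = -1/3 + (1/6)*(-28) = -1/3 - 14/3 = -5)
Y = -125 (Y = (-5)**3 = -125)
1/Y = 1/(-125) = -1/125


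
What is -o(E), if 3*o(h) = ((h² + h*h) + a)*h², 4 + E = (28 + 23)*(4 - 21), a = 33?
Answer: -1151097368915/3 ≈ -3.8370e+11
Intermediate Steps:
E = -871 (E = -4 + (28 + 23)*(4 - 21) = -4 + 51*(-17) = -4 - 867 = -871)
o(h) = h²*(33 + 2*h²)/3 (o(h) = (((h² + h*h) + 33)*h²)/3 = (((h² + h²) + 33)*h²)/3 = ((2*h² + 33)*h²)/3 = ((33 + 2*h²)*h²)/3 = (h²*(33 + 2*h²))/3 = h²*(33 + 2*h²)/3)
-o(E) = -(-871)²*(33 + 2*(-871)²)/3 = -758641*(33 + 2*758641)/3 = -758641*(33 + 1517282)/3 = -758641*1517315/3 = -1*1151097368915/3 = -1151097368915/3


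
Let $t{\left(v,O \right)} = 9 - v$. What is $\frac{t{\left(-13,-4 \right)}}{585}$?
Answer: $\frac{22}{585} \approx 0.037607$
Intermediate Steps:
$\frac{t{\left(-13,-4 \right)}}{585} = \frac{9 - -13}{585} = \left(9 + 13\right) \frac{1}{585} = 22 \cdot \frac{1}{585} = \frac{22}{585}$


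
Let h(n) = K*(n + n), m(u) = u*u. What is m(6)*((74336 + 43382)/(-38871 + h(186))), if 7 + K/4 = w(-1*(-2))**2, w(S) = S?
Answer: -470872/4815 ≈ -97.793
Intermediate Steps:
K = -12 (K = -28 + 4*(-1*(-2))**2 = -28 + 4*2**2 = -28 + 4*4 = -28 + 16 = -12)
m(u) = u**2
h(n) = -24*n (h(n) = -12*(n + n) = -24*n)
m(6)*((74336 + 43382)/(-38871 + h(186))) = 6**2*((74336 + 43382)/(-38871 - 24*186)) = 36*(117718/(-38871 - 4464)) = 36*(117718/(-43335)) = 36*(117718*(-1/43335)) = 36*(-117718/43335) = -470872/4815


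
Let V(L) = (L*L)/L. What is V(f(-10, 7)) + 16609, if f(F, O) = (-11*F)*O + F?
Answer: 17369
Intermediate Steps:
f(F, O) = F - 11*F*O (f(F, O) = -11*F*O + F = F - 11*F*O)
V(L) = L (V(L) = L**2/L = L)
V(f(-10, 7)) + 16609 = -10*(1 - 11*7) + 16609 = -10*(1 - 77) + 16609 = -10*(-76) + 16609 = 760 + 16609 = 17369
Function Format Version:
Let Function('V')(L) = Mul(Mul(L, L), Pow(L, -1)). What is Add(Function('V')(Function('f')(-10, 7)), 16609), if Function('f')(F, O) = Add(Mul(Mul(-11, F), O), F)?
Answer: 17369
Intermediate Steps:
Function('f')(F, O) = Add(F, Mul(-11, F, O)) (Function('f')(F, O) = Add(Mul(-11, F, O), F) = Add(F, Mul(-11, F, O)))
Function('V')(L) = L (Function('V')(L) = Mul(Pow(L, 2), Pow(L, -1)) = L)
Add(Function('V')(Function('f')(-10, 7)), 16609) = Add(Mul(-10, Add(1, Mul(-11, 7))), 16609) = Add(Mul(-10, Add(1, -77)), 16609) = Add(Mul(-10, -76), 16609) = Add(760, 16609) = 17369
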